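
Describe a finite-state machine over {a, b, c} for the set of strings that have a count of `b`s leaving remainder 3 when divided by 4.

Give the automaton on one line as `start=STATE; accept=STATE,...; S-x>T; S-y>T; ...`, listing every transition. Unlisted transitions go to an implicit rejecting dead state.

Keep the running count of `b`s modulo 4: each `b` advances along the cycle S0 → S1 → S2 → S3 → S0 while other symbols loop. Accept at S3.
4 states suffice.
        a   b   c  
>  S0   S0  S1  S0 
   S1   S1  S2  S1 
   S2   S2  S3  S2 
 * S3   S3  S0  S3 
(> = start, * = accepting)

start=S0; accept=S3; S0-a>S0; S0-b>S1; S0-c>S0; S1-a>S1; S1-b>S2; S1-c>S1; S2-a>S2; S2-b>S3; S2-c>S2; S3-a>S3; S3-b>S0; S3-c>S3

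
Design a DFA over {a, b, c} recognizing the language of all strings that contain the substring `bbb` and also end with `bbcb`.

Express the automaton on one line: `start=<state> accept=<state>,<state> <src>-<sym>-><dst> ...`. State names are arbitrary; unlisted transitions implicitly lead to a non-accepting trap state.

start=S0 accept=S7 S0-a->S0 S0-b->S1 S0-c->S0 S1-a->S0 S1-b->S2 S1-c->S0 S2-a->S0 S2-b->S3 S2-c->S0 S3-a->S4 S3-b->S3 S3-c->S5 S4-a->S4 S4-b->S6 S4-c->S4 S5-a->S4 S5-b->S7 S5-c->S4 S6-a->S4 S6-b->S3 S6-c->S4 S7-a->S4 S7-b->S3 S7-c->S4

Build one automaton per condition and run them in lockstep. One (4 states) tracks whether and how much of `bbb` has been seen; the other (5 states) tracks how much of the suffix `bbcb` has currently been matched. Each combined state is a pair, one component from each; accept when both components accept. After merging equivalent states the machine shrinks.
8 states suffice.
        a   b   c  
>  S0   S0  S1  S0 
   S1   S0  S2  S0 
   S2   S0  S3  S0 
   S3   S4  S3  S5 
   S4   S4  S6  S4 
   S5   S4  S7  S4 
   S6   S4  S3  S4 
 * S7   S4  S3  S4 
(> = start, * = accepting)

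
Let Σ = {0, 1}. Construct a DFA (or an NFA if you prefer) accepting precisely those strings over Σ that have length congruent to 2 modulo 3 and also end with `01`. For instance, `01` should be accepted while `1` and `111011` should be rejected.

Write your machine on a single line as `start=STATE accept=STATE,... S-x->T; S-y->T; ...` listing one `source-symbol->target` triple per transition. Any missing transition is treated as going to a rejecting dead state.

Run two small machines in parallel and take their product. One (3 states) tracks the input length modulo 3; the other (3 states) tracks how much of the suffix `01` has currently been matched. Each combined state is a pair, one component from each; accept when both components accept. Equivalent product states are then merged.
A 5-state machine:
       0  1 
>  A   B  C 
   B   D  E 
   C   D  D 
   D   A  A 
 * E   A  A 
(> = start, * = accepting)

start=A; accept=E; A-0->B; A-1->C; B-0->D; B-1->E; C-0->D; C-1->D; D-0->A; D-1->A; E-0->A; E-1->A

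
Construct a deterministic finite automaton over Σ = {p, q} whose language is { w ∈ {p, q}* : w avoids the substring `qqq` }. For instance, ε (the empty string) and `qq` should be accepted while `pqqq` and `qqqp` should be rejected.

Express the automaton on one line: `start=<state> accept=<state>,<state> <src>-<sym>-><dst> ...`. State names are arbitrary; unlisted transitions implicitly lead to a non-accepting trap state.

This is the complement of 'contains `qqq`'. Use the same substring-matching states — A through D holding how much of `qqq` has just been matched — but flip the accepting set: everything except the trap D accepts.
4 states suffice.
       p  q 
>* A   A  B 
 * B   A  C 
 * C   A  D 
   D   D  D 
(> = start, * = accepting)

start=A accept=A,B,C A-p->A A-q->B B-p->A B-q->C C-p->A C-q->D D-p->D D-q->D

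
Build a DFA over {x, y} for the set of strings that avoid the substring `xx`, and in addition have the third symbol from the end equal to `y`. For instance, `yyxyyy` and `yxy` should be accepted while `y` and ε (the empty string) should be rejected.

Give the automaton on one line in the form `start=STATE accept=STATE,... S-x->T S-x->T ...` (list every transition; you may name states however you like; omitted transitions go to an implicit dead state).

Handle the two conditions separately and then intersect. One (3 states) tracks partial matches of the forbidden pattern `xx`; the other (15 states) tracks the last 3 symbols read. Each combined state is a pair, one component from each; accept when both components accept. After merging equivalent states the machine shrinks.
A 9-state machine:
       x  y 
>  A   B  C 
   B   D  C 
   C   E  F 
   D   D  D 
   E   D  G 
   F   H  I 
 * G   E  F 
 * H   D  G 
 * I   H  I 
(> = start, * = accepting)

start=A accept=G,H,I A-x->B A-y->C B-x->D B-y->C C-x->E C-y->F D-x->D D-y->D E-x->D E-y->G F-x->H F-y->I G-x->E G-y->F H-x->D H-y->G I-x->H I-y->I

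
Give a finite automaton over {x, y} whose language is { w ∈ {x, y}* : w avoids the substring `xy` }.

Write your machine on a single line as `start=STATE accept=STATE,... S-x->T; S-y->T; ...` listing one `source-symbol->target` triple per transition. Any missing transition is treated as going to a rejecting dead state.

Track partial matches of the forbidden pattern `xy`. State q2 is a dead state reached once `xy` has occurred; every other state accepts. q0 means no part of `xy` is currently matched.
3 states suffice.
        x   y  
>* q0   q1  q0 
 * q1   q1  q2 
   q2   q2  q2 
(> = start, * = accepting)

start=q0; accept=q0,q1; q0-x->q1; q0-y->q0; q1-x->q1; q1-y->q2; q2-x->q2; q2-y->q2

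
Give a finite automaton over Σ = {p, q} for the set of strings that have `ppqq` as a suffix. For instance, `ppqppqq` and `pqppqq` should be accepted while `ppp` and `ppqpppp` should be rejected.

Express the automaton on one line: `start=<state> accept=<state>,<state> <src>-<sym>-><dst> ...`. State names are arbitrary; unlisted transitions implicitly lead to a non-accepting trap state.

start=S0 accept=S4 S0-p->S1 S0-q->S0 S1-p->S2 S1-q->S0 S2-p->S2 S2-q->S3 S3-p->S1 S3-q->S4 S4-p->S1 S4-q->S0

Let each state record the length of the longest suffix of the input read so far that is also a prefix of `ppqq`. S1 means the last symbol is `p`; S2 means the last 2 symbols are `pp`; S3 means the last 3 symbols are `ppq`; S4 means the last 4 symbols are `ppqq`. Accept only at S4, where the string currently ends in `ppqq`.
        p   q  
>  S0   S1  S0 
   S1   S2  S0 
   S2   S2  S3 
   S3   S1  S4 
 * S4   S1  S0 
(> = start, * = accepting)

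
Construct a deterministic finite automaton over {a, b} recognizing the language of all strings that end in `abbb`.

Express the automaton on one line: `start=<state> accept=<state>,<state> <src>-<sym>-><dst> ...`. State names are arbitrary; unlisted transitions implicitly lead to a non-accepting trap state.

Remember how much of `abbb` the current input suffix matches. State s0 means no match yet; s1 means the last symbol is `a`; s2 means the last 2 symbols are `ab`; s3 means the last 3 symbols are `abb`; s4 means the last 4 symbols are `abbb`. Only s4 accepts. On a mismatch, fall back to the longest proper suffix that is still a prefix of `abbb`.
        a   b  
>  s0   s1  s0 
   s1   s1  s2 
   s2   s1  s3 
   s3   s1  s4 
 * s4   s1  s0 
(> = start, * = accepting)

start=s0 accept=s4 s0-a->s1 s0-b->s0 s1-a->s1 s1-b->s2 s2-a->s1 s2-b->s3 s3-a->s1 s3-b->s4 s4-a->s1 s4-b->s0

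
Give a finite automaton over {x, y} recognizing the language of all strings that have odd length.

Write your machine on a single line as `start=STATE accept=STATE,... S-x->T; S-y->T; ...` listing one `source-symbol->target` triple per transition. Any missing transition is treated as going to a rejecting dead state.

start=q0; accept=q1; q0-x->q1; q0-y->q1; q1-x->q0; q1-y->q0

Count input length modulo 2: every symbol advances one step around the cycle q0 → q1 → q0. Accept at q1.
        x   y  
>  q0   q1  q1 
 * q1   q0  q0 
(> = start, * = accepting)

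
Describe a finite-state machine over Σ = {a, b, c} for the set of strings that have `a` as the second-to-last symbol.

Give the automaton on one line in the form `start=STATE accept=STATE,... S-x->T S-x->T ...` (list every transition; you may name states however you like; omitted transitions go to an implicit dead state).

A DFA must remember the last 2 symbols (since which symbol is second-to-last isn't known until the input ends). Use one state per possible window of the last ≤2 symbols; accept from those whose window starts with `a`.
13 states suffice.
          a    b    c  
>  s0     s1   s2   s3 
   s1     s4   s5   s6 
   s2     s7   s8   s9 
   s3    s10  s11  s12 
 * s4     s4   s5   s6 
 * s5     s7   s8   s9 
 * s6    s10  s11  s12 
   s7     s4   s5   s6 
   s8     s7   s8   s9 
   s9    s10  s11  s12 
   s10    s4   s5   s6 
   s11    s7   s8   s9 
   s12   s10  s11  s12 
(> = start, * = accepting)

start=s0 accept=s4,s5,s6 s0-a->s1 s0-b->s2 s0-c->s3 s1-a->s4 s1-b->s5 s1-c->s6 s2-a->s7 s2-b->s8 s2-c->s9 s3-a->s10 s3-b->s11 s3-c->s12 s4-a->s4 s4-b->s5 s4-c->s6 s5-a->s7 s5-b->s8 s5-c->s9 s6-a->s10 s6-b->s11 s6-c->s12 s7-a->s4 s7-b->s5 s7-c->s6 s8-a->s7 s8-b->s8 s8-c->s9 s9-a->s10 s9-b->s11 s9-c->s12 s10-a->s4 s10-b->s5 s10-c->s6 s11-a->s7 s11-b->s8 s11-c->s9 s12-a->s10 s12-b->s11 s12-c->s12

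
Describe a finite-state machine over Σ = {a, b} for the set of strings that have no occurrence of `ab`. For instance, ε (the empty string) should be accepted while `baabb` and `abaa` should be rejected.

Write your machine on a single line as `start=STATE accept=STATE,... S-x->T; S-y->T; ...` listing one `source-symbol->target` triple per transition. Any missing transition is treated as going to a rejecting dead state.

start=S0; accept=S0,S1; S0-a->S1; S0-b->S0; S1-a->S1; S1-b->S2; S2-a->S2; S2-b->S2

Track partial matches of the forbidden pattern `ab`. State S2 is a dead state reached once `ab` has occurred; every other state accepts. S0 means no part of `ab` is currently matched.
3 states suffice.
        a   b  
>* S0   S1  S0 
 * S1   S1  S2 
   S2   S2  S2 
(> = start, * = accepting)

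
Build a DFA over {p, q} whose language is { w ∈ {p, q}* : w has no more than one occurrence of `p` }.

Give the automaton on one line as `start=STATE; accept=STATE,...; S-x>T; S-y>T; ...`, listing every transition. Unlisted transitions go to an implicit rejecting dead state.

Count `p`s, saturating at 2: state A means no `p` yet, B means one `p` seen, C means more than one. Each `p` increments (capped at C); other symbols loop. Accept from {A, B}.
3 states suffice.
       p  q 
>* A   B  A 
 * B   C  B 
   C   C  C 
(> = start, * = accepting)

start=A; accept=A,B; A-p>B; A-q>A; B-p>C; B-q>B; C-p>C; C-q>C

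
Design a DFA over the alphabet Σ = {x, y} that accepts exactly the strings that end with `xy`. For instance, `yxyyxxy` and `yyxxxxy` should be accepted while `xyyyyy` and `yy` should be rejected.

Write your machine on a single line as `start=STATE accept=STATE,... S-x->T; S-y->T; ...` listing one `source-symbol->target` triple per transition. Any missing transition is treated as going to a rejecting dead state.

Remember how much of `xy` the current input suffix matches. State q0 means no match yet; q1 means the last symbol is `x`; q2 means the last 2 symbols are `xy`. Only q2 accepts. On a mismatch, fall back to the longest proper suffix that is still a prefix of `xy`.
With 3 states:
        x   y  
>  q0   q1  q0 
   q1   q1  q2 
 * q2   q1  q0 
(> = start, * = accepting)

start=q0; accept=q2; q0-x->q1; q0-y->q0; q1-x->q1; q1-y->q2; q2-x->q1; q2-y->q0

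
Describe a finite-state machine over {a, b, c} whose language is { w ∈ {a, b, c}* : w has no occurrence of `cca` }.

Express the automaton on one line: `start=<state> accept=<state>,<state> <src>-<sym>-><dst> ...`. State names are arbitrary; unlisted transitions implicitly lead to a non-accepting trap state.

start=S0 accept=S0,S1,S2 S0-a->S0 S0-b->S0 S0-c->S1 S1-a->S0 S1-b->S0 S1-c->S2 S2-a->S3 S2-b->S0 S2-c->S2 S3-a->S3 S3-b->S3 S3-c->S3

This is the complement of 'contains `cca`'. Use the same substring-matching states — S0 through S3 holding how much of `cca` has just been matched — but flip the accepting set: everything except the trap S3 accepts.
        a   b   c  
>* S0   S0  S0  S1 
 * S1   S0  S0  S2 
 * S2   S3  S0  S2 
   S3   S3  S3  S3 
(> = start, * = accepting)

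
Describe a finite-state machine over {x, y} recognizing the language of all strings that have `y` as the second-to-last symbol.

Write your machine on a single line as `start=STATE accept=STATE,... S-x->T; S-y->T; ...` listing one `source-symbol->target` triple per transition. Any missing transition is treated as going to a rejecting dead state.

Because acceptance depends on a position counted from the end, the machine has to buffer the most recent 2 symbols. Make each state the string of the last up-to-2 symbols read; on input `x` shift the window left and append `x`. Accept when the buffered window has length 2 and begins with `y`.
       x  y 
>  A   B  C 
   B   D  E 
   C   F  G 
   D   D  E 
   E   F  G 
 * F   D  E 
 * G   F  G 
(> = start, * = accepting)

start=A; accept=F,G; A-x->B; A-y->C; B-x->D; B-y->E; C-x->F; C-y->G; D-x->D; D-y->E; E-x->F; E-y->G; F-x->D; F-y->E; G-x->F; G-y->G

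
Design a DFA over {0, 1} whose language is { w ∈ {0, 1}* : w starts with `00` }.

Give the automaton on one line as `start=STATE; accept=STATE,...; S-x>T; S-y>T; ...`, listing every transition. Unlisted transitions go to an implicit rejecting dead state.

start=A; accept=C; A-0>B; A-1>D; B-0>C; B-1>D; C-0>C; C-1>C; D-0>D; D-1>D

Check the first 2 symbols one by one: A through B record how many have matched `00` so far; any wrong symbol goes to the dead state D. After all 2 match we enter the accepting sink C.
With 4 states:
       0  1 
>  A   B  D 
   B   C  D 
 * C   C  C 
   D   D  D 
(> = start, * = accepting)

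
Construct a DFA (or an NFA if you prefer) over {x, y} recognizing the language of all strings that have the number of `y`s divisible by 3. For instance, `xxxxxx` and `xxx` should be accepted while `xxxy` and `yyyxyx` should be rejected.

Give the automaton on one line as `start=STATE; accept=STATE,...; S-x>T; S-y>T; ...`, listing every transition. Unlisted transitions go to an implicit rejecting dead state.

Keep the running count of `y`s modulo 3: each `y` advances along the cycle q0 → q1 → q2 → q0 while other symbols loop. Accept at q0.
3 states suffice.
        x   y  
>* q0   q0  q1 
   q1   q1  q2 
   q2   q2  q0 
(> = start, * = accepting)

start=q0; accept=q0; q0-x>q0; q0-y>q1; q1-x>q1; q1-y>q2; q2-x>q2; q2-y>q0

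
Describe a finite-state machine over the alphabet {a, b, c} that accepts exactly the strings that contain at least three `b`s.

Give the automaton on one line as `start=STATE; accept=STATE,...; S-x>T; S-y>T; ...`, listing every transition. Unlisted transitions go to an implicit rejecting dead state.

start=s0; accept=s3,s4; s0-a>s0; s0-b>s1; s0-c>s0; s1-a>s1; s1-b>s2; s1-c>s1; s2-a>s2; s2-b>s3; s2-c>s2; s3-a>s3; s3-b>s4; s3-c>s3; s4-a>s4; s4-b>s4; s4-c>s4

Only the number of `b`s matters, and only up to 4. Make a chain s0 → s1 → s2 → s3 → s4 advanced by each `b` (with s4 absorbing); every other symbol self-loops. The accepting set is {s3, s4}.
With 5 states:
        a   b   c  
>  s0   s0  s1  s0 
   s1   s1  s2  s1 
   s2   s2  s3  s2 
 * s3   s3  s4  s3 
 * s4   s4  s4  s4 
(> = start, * = accepting)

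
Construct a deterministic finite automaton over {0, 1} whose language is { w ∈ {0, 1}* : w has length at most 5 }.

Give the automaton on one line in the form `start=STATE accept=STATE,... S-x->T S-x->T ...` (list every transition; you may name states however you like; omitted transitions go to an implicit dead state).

Count input length up to 6: every symbol moves from S0 toward S6, which means 'more than 5' and absorbs. Accept from {S0, S1, S2, S3, S4, S5}.
        0   1  
>* S0   S1  S1 
 * S1   S2  S2 
 * S2   S3  S3 
 * S3   S4  S4 
 * S4   S5  S5 
 * S5   S6  S6 
   S6   S6  S6 
(> = start, * = accepting)

start=S0 accept=S0,S1,S2,S3,S4,S5 S0-0->S1 S0-1->S1 S1-0->S2 S1-1->S2 S2-0->S3 S2-1->S3 S3-0->S4 S3-1->S4 S4-0->S5 S4-1->S5 S5-0->S6 S5-1->S6 S6-0->S6 S6-1->S6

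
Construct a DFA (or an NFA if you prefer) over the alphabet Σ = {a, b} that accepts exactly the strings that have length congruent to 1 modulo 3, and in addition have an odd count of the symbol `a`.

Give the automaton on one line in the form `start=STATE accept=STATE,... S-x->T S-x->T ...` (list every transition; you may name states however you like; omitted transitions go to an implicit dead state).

start=q0 accept=q1 q0-a->q1 q0-b->q2 q1-a->q3 q1-b->q4 q2-a->q4 q2-b->q3 q3-a->q5 q3-b->q0 q4-a->q0 q4-b->q5 q5-a->q2 q5-b->q1

Run two small machines in parallel and take their product. The first has 3 states tracking the input length modulo 3; the second has 2 states tracking the count of `a`s modulo 2. A product state is a pair (one from each), accepting exactly when both do.
With 6 states:
        a   b  
>  q0   q1  q2 
 * q1   q3  q4 
   q2   q4  q3 
   q3   q5  q0 
   q4   q0  q5 
   q5   q2  q1 
(> = start, * = accepting)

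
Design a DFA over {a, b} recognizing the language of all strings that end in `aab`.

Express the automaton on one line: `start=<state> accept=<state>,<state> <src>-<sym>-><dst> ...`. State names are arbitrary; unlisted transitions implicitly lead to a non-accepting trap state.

start=q0 accept=q3 q0-a->q1 q0-b->q0 q1-a->q2 q1-b->q0 q2-a->q2 q2-b->q3 q3-a->q1 q3-b->q0

Let each state record the length of the longest suffix of the input read so far that is also a prefix of `aab`. q1 means the last symbol is `a`; q2 means the last 2 symbols are `aa`; q3 means the last 3 symbols are `aab`. Accept only at q3, where the string currently ends in `aab`.
A 4-state machine:
        a   b  
>  q0   q1  q0 
   q1   q2  q0 
   q2   q2  q3 
 * q3   q1  q0 
(> = start, * = accepting)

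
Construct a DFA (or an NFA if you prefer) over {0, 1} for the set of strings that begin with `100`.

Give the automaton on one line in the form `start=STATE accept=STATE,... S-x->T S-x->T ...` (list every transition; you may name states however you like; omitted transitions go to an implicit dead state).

Walk along `100` while the input agrees: from q0 take `1` to q1, and so on. Any deviation drops to the rejecting sink q4. Once q3 is reached the prefix is confirmed and every continuation is accepted.
A 5-state machine:
        0   1  
>  q0   q4  q1 
   q1   q2  q4 
   q2   q3  q4 
 * q3   q3  q3 
   q4   q4  q4 
(> = start, * = accepting)

start=q0 accept=q3 q0-0->q4 q0-1->q1 q1-0->q2 q1-1->q4 q2-0->q3 q2-1->q4 q3-0->q3 q3-1->q3 q4-0->q4 q4-1->q4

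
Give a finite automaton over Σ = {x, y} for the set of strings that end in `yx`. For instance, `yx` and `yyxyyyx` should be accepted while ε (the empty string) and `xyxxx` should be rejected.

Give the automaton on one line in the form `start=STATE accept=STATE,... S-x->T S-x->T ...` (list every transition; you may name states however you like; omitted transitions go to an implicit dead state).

Remember how much of `yx` the current input suffix matches. State q0 means no match yet; q1 means the last symbol is `y`; q2 means the last 2 symbols are `yx`. Only q2 accepts. On a mismatch, fall back to the longest proper suffix that is still a prefix of `yx`.
With 3 states:
        x   y  
>  q0   q0  q1 
   q1   q2  q1 
 * q2   q0  q1 
(> = start, * = accepting)

start=q0 accept=q2 q0-x->q0 q0-y->q1 q1-x->q2 q1-y->q1 q2-x->q0 q2-y->q1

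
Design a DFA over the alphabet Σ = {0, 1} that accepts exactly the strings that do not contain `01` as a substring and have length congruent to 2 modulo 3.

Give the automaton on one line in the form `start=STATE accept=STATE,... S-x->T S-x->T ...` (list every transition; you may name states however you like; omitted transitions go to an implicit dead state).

start=S0 accept=S3,S5 S0-0->S1 S0-1->S2 S1-0->S3 S1-1->S4 S2-0->S3 S2-1->S5 S3-0->S6 S3-1->S4 S4-0->S4 S4-1->S4 S5-0->S6 S5-1->S0 S6-0->S1 S6-1->S4

Handle the two conditions separately and then intersect. The first has 3 states tracking partial matches of the forbidden pattern `01`; the second has 3 states tracking the input length modulo 3. A product state is a pair (one from each), accepting exactly when both do. Minimizing collapses redundant product states.
With 7 states:
        0   1  
>  S0   S1  S2 
   S1   S3  S4 
   S2   S3  S5 
 * S3   S6  S4 
   S4   S4  S4 
 * S5   S6  S0 
   S6   S1  S4 
(> = start, * = accepting)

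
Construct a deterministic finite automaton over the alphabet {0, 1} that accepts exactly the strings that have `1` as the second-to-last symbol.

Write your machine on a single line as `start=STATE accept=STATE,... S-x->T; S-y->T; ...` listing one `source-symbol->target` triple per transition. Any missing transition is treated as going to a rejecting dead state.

start=S0; accept=S5,S6; S0-0->S1; S0-1->S2; S1-0->S3; S1-1->S4; S2-0->S5; S2-1->S6; S3-0->S3; S3-1->S4; S4-0->S5; S4-1->S6; S5-0->S3; S5-1->S4; S6-0->S5; S6-1->S6

A DFA must remember the last 2 symbols (since which symbol is second-to-last isn't known until the input ends). Use one state per possible window of the last ≤2 symbols; accept from those whose window starts with `1`.
A 7-state machine:
        0   1  
>  S0   S1  S2 
   S1   S3  S4 
   S2   S5  S6 
   S3   S3  S4 
   S4   S5  S6 
 * S5   S3  S4 
 * S6   S5  S6 
(> = start, * = accepting)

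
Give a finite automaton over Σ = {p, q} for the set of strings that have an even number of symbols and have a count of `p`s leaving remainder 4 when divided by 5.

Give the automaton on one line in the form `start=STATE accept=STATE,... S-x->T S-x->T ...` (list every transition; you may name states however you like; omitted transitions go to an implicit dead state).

start=S0 accept=S7 S0-p->S1 S0-q->S2 S1-p->S3 S1-q->S4 S2-p->S4 S2-q->S0 S3-p->S5 S3-q->S6 S4-p->S6 S4-q->S1 S5-p->S7 S5-q->S8 S6-p->S8 S6-q->S3 S7-p->S2 S7-q->S9 S8-p->S9 S8-q->S5 S9-p->S0 S9-q->S7

Run two small machines in parallel and take their product. One (2 states) tracks the input length modulo 2; the other (5 states) tracks the count of `p`s modulo 5. Each combined state is a pair, one component from each; accept when both components accept.
        p   q  
>  S0   S1  S2 
   S1   S3  S4 
   S2   S4  S0 
   S3   S5  S6 
   S4   S6  S1 
   S5   S7  S8 
   S6   S8  S3 
 * S7   S2  S9 
   S8   S9  S5 
   S9   S0  S7 
(> = start, * = accepting)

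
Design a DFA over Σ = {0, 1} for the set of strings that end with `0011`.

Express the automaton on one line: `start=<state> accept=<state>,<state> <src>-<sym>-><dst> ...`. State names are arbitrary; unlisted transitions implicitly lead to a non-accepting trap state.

start=q0 accept=q4 q0-0->q1 q0-1->q0 q1-0->q2 q1-1->q0 q2-0->q2 q2-1->q3 q3-0->q1 q3-1->q4 q4-0->q1 q4-1->q0

Let each state record the length of the longest suffix of the input read so far that is also a prefix of `0011`. q1 means the last symbol is `0`; q2 means the last 2 symbols are `00`; q3 means the last 3 symbols are `001`; q4 means the last 4 symbols are `0011`. Accept only at q4, where the string currently ends in `0011`.
A 5-state machine:
        0   1  
>  q0   q1  q0 
   q1   q2  q0 
   q2   q2  q3 
   q3   q1  q4 
 * q4   q1  q0 
(> = start, * = accepting)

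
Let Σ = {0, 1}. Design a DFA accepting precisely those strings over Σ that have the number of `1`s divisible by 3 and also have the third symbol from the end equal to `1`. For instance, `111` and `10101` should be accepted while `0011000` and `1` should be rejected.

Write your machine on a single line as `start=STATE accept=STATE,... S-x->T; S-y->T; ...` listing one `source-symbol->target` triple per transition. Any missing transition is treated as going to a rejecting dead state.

start=q0; accept=q6,q9,q10,q13; q0-0->q0; q0-1->q1; q1-0->q2; q1-1->q3; q2-0->q2; q2-1->q4; q3-0->q5; q3-1->q6; q4-0->q5; q4-1->q7; q5-0->q8; q5-1->q9; q6-0->q10; q6-1->q1; q7-0->q10; q7-1->q1; q8-0->q8; q8-1->q11; q9-0->q12; q9-1->q1; q10-0->q13; q10-1->q1; q11-0->q12; q11-1->q1; q12-0->q13; q12-1->q1; q13-0->q0; q13-1->q1

Handle the two conditions separately and then intersect. The first has 3 states tracking the count of `1`s modulo 3; the second has 15 states tracking the last 3 symbols read. A product state is a pair (one from each), accepting exactly when both do. Minimizing collapses redundant product states.
A 14-state machine:
          0    1  
>  q0     q0   q1 
   q1     q2   q3 
   q2     q2   q4 
   q3     q5   q6 
   q4     q5   q7 
   q5     q8   q9 
 * q6    q10   q1 
   q7    q10   q1 
   q8     q8  q11 
 * q9    q12   q1 
 * q10   q13   q1 
   q11   q12   q1 
   q12   q13   q1 
 * q13    q0   q1 
(> = start, * = accepting)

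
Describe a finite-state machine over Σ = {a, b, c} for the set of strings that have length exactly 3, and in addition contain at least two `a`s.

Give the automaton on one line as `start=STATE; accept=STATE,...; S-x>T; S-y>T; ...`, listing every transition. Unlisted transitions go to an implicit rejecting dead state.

Run two small machines in parallel and take their product. One (5 states) tracks the input length, saturating at 4; the other (4 states) tracks the count of `a`s, saturating at 3. Each combined state is a pair, one component from each; accept when both components accept.
A 14-state machine:
          a    b    c  
>  q0     q1   q2   q2 
   q1     q3   q4   q4 
   q2     q4   q5   q5 
   q3     q6   q7   q7 
   q4     q7   q8   q8 
   q5     q8   q9   q9 
 * q6    q10  q10  q10 
 * q7    q10  q11  q11 
   q8    q11  q12  q12 
   q9    q12  q13  q13 
   q10   q10  q10  q10 
   q11   q10  q11  q11 
   q12   q11  q12  q12 
   q13   q12  q13  q13 
(> = start, * = accepting)

start=q0; accept=q6,q7; q0-a>q1; q0-b>q2; q0-c>q2; q1-a>q3; q1-b>q4; q1-c>q4; q2-a>q4; q2-b>q5; q2-c>q5; q3-a>q6; q3-b>q7; q3-c>q7; q4-a>q7; q4-b>q8; q4-c>q8; q5-a>q8; q5-b>q9; q5-c>q9; q6-a>q10; q6-b>q10; q6-c>q10; q7-a>q10; q7-b>q11; q7-c>q11; q8-a>q11; q8-b>q12; q8-c>q12; q9-a>q12; q9-b>q13; q9-c>q13; q10-a>q10; q10-b>q10; q10-c>q10; q11-a>q10; q11-b>q11; q11-c>q11; q12-a>q11; q12-b>q12; q12-c>q12; q13-a>q12; q13-b>q13; q13-c>q13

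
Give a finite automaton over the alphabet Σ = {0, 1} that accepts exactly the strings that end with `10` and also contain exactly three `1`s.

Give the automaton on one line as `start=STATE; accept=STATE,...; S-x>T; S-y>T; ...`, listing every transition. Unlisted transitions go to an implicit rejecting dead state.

Build one automaton per condition and run them in lockstep. The first has 3 states tracking how much of the suffix `10` has currently been matched; the second has 5 states tracking the count of `1`s, saturating at 4. A product state is a pair (one from each), accepting exactly when both do. Minimizing collapses redundant product states.
With 6 states:
        0   1  
>  S0   S0  S1 
   S1   S1  S2 
   S2   S2  S3 
   S3   S4  S5 
 * S4   S5  S5 
   S5   S5  S5 
(> = start, * = accepting)

start=S0; accept=S4; S0-0>S0; S0-1>S1; S1-0>S1; S1-1>S2; S2-0>S2; S2-1>S3; S3-0>S4; S3-1>S5; S4-0>S5; S4-1>S5; S5-0>S5; S5-1>S5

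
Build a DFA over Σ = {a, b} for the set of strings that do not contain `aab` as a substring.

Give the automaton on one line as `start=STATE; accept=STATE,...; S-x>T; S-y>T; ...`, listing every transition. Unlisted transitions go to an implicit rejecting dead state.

This is the complement of 'contains `aab`'. Use the same substring-matching states — S0 through S3 holding how much of `aab` has just been matched — but flip the accepting set: everything except the trap S3 accepts.
A 4-state machine:
        a   b  
>* S0   S1  S0 
 * S1   S2  S0 
 * S2   S2  S3 
   S3   S3  S3 
(> = start, * = accepting)

start=S0; accept=S0,S1,S2; S0-a>S1; S0-b>S0; S1-a>S2; S1-b>S0; S2-a>S2; S2-b>S3; S3-a>S3; S3-b>S3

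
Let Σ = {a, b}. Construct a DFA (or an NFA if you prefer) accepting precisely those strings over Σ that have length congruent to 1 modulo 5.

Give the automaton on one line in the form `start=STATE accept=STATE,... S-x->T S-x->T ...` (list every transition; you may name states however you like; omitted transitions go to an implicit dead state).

start=S0 accept=S1 S0-a->S1 S0-b->S1 S1-a->S2 S1-b->S2 S2-a->S3 S2-b->S3 S3-a->S4 S3-b->S4 S4-a->S0 S4-b->S0

Only the length mod 5 matters, so use a 5-cycle: from any state, every input symbol moves to the next state, wrapping S4 back to S0. Mark S1 accepting.
5 states suffice.
        a   b  
>  S0   S1  S1 
 * S1   S2  S2 
   S2   S3  S3 
   S3   S4  S4 
   S4   S0  S0 
(> = start, * = accepting)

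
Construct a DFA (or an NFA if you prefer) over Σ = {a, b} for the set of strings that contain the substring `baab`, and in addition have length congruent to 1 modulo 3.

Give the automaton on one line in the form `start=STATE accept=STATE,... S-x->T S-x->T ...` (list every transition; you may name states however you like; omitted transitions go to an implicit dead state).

start=q0 accept=q11 q0-a->q1 q0-b->q2 q1-a->q3 q1-b->q4 q2-a->q5 q2-b->q4 q3-a->q0 q3-b->q6 q4-a->q7 q4-b->q6 q5-a->q8 q5-b->q6 q6-a->q9 q6-b->q2 q7-a->q10 q7-b->q2 q8-a->q1 q8-b->q11 q9-a->q12 q9-b->q4 q10-a->q3 q10-b->q13 q11-a->q13 q11-b->q13 q12-a->q0 q12-b->q14 q13-a->q14 q13-b->q14 q14-a->q11 q14-b->q11

Handle the two conditions separately and then intersect. The first has 5 states tracking whether and how much of `baab` has been seen; the second has 3 states tracking the input length modulo 3. A product state is a pair (one from each), accepting exactly when both do.
          a    b  
>  q0     q1   q2 
   q1     q3   q4 
   q2     q5   q4 
   q3     q0   q6 
   q4     q7   q6 
   q5     q8   q6 
   q6     q9   q2 
   q7    q10   q2 
   q8     q1  q11 
   q9    q12   q4 
   q10    q3  q13 
 * q11   q13  q13 
   q12    q0  q14 
   q13   q14  q14 
   q14   q11  q11 
(> = start, * = accepting)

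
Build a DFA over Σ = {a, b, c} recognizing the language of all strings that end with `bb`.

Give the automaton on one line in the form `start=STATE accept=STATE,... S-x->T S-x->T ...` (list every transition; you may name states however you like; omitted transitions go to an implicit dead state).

start=q0 accept=q2 q0-a->q0 q0-b->q1 q0-c->q0 q1-a->q0 q1-b->q2 q1-c->q0 q2-a->q0 q2-b->q2 q2-c->q0

Remember how much of `bb` the current input suffix matches. State q0 means no match yet; q1 means the last symbol is `b`; q2 means the last 2 symbols are `bb`. Only q2 accepts. On a mismatch, fall back to the longest proper suffix that is still a prefix of `bb`.
A 3-state machine:
        a   b   c  
>  q0   q0  q1  q0 
   q1   q0  q2  q0 
 * q2   q0  q2  q0 
(> = start, * = accepting)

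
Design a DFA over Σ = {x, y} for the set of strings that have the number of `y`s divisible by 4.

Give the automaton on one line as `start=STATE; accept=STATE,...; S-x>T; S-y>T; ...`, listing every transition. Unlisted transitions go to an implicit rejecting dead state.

start=q0; accept=q0; q0-x>q0; q0-y>q1; q1-x>q1; q1-y>q2; q2-x>q2; q2-y>q3; q3-x>q3; q3-y>q0

Keep the running count of `y`s modulo 4: each `y` advances along the cycle q0 → q1 → q2 → q3 → q0 while other symbols loop. Accept at q0.
With 4 states:
        x   y  
>* q0   q0  q1 
   q1   q1  q2 
   q2   q2  q3 
   q3   q3  q0 
(> = start, * = accepting)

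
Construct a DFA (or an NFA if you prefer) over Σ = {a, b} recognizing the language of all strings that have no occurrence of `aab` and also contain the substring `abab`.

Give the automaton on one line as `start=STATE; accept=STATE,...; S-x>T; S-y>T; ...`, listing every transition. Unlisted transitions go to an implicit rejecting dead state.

start=q0; accept=q5,q6,q7; q0-a>q1; q0-b>q0; q1-a>q2; q1-b>q3; q2-a>q2; q2-b>q2; q3-a>q4; q3-b>q0; q4-a>q2; q4-b>q5; q5-a>q6; q5-b>q5; q6-a>q7; q6-b>q5; q7-a>q7; q7-b>q2

Run two small machines in parallel and take their product. The first has 4 states tracking partial matches of the forbidden pattern `aab`; the second has 5 states tracking whether and how much of `abab` has been seen. A product state is a pair (one from each), accepting exactly when both do. After merging equivalent states the machine shrinks.
With 8 states:
        a   b  
>  q0   q1  q0 
   q1   q2  q3 
   q2   q2  q2 
   q3   q4  q0 
   q4   q2  q5 
 * q5   q6  q5 
 * q6   q7  q5 
 * q7   q7  q2 
(> = start, * = accepting)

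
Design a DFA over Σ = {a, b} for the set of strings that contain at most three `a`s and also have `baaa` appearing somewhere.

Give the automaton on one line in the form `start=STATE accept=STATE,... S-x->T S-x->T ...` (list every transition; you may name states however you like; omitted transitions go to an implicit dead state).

start=q0 accept=q14 q0-a->q1 q0-b->q2 q1-a->q3 q1-b->q4 q2-a->q5 q2-b->q2 q3-a->q6 q3-b->q7 q4-a->q8 q4-b->q4 q5-a->q9 q5-b->q4 q6-a->q10 q6-b->q11 q7-a->q12 q7-b->q7 q8-a->q13 q8-b->q7 q9-a->q14 q9-b->q7 q10-a->q10 q10-b->q15 q11-a->q16 q11-b->q11 q12-a->q17 q12-b->q11 q13-a->q18 q13-b->q11 q14-a->q18 q14-b->q14 q15-a->q16 q15-b->q15 q16-a->q17 q16-b->q15 q17-a->q18 q17-b->q15 q18-a->q18 q18-b->q18

Build one automaton per condition and run them in lockstep. One (5 states) tracks the count of `a`s, saturating at 4; the other (5 states) tracks whether and how much of `baaa` has been seen. Each combined state is a pair, one component from each; accept when both components accept.
19 states suffice.
          a    b  
>  q0     q1   q2 
   q1     q3   q4 
   q2     q5   q2 
   q3     q6   q7 
   q4     q8   q4 
   q5     q9   q4 
   q6    q10  q11 
   q7    q12   q7 
   q8    q13   q7 
   q9    q14   q7 
   q10   q10  q15 
   q11   q16  q11 
   q12   q17  q11 
   q13   q18  q11 
 * q14   q18  q14 
   q15   q16  q15 
   q16   q17  q15 
   q17   q18  q15 
   q18   q18  q18 
(> = start, * = accepting)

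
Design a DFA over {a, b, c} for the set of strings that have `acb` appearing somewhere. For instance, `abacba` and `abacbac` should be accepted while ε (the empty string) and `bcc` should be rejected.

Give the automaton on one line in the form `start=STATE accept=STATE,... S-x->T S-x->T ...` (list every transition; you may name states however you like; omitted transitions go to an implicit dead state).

States q0..q2 record the length of the longest prefix of `acb` that matches the current input suffix. Reaching q3 means `acb` has been seen, and we stay there forever. Accept from q3.
With 4 states:
        a   b   c  
>  q0   q1  q0  q0 
   q1   q1  q0  q2 
   q2   q1  q3  q0 
 * q3   q3  q3  q3 
(> = start, * = accepting)

start=q0 accept=q3 q0-a->q1 q0-b->q0 q0-c->q0 q1-a->q1 q1-b->q0 q1-c->q2 q2-a->q1 q2-b->q3 q2-c->q0 q3-a->q3 q3-b->q3 q3-c->q3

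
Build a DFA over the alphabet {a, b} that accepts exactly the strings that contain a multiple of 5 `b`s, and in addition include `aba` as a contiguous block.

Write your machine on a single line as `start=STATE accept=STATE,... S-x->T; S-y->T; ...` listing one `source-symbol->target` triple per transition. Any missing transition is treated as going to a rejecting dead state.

Handle the two conditions separately and then intersect. The first has 5 states tracking the count of `b`s modulo 5; the second has 4 states tracking whether and how much of `aba` has been seen. A product state is a pair (one from each), accepting exactly when both do.
A 20-state machine:
          a    b  
>  q0     q1   q2 
   q1     q1   q3 
   q2     q4   q5 
   q3     q6   q5 
   q4     q4   q7 
   q5     q8   q9 
   q6     q6  q10 
   q7    q10   q9 
   q8     q8  q11 
   q9    q12  q13 
   q10   q10  q14 
   q11   q14  q13 
   q12   q12  q15 
   q13   q16   q0 
   q14   q14  q17 
   q15   q17   q0 
   q16   q16  q18 
   q17   q17  q19 
   q18   q19   q2 
 * q19   q19   q6 
(> = start, * = accepting)

start=q0; accept=q19; q0-a->q1; q0-b->q2; q1-a->q1; q1-b->q3; q2-a->q4; q2-b->q5; q3-a->q6; q3-b->q5; q4-a->q4; q4-b->q7; q5-a->q8; q5-b->q9; q6-a->q6; q6-b->q10; q7-a->q10; q7-b->q9; q8-a->q8; q8-b->q11; q9-a->q12; q9-b->q13; q10-a->q10; q10-b->q14; q11-a->q14; q11-b->q13; q12-a->q12; q12-b->q15; q13-a->q16; q13-b->q0; q14-a->q14; q14-b->q17; q15-a->q17; q15-b->q0; q16-a->q16; q16-b->q18; q17-a->q17; q17-b->q19; q18-a->q19; q18-b->q2; q19-a->q19; q19-b->q6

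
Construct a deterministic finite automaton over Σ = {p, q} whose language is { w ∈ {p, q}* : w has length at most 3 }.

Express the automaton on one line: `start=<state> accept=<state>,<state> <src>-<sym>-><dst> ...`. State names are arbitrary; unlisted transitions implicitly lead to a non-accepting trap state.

Count input length up to 4: every symbol moves from S0 toward S4, which means 'more than 3' and absorbs. Accept from {S0, S1, S2, S3}.
A 5-state machine:
        p   q  
>* S0   S1  S1 
 * S1   S2  S2 
 * S2   S3  S3 
 * S3   S4  S4 
   S4   S4  S4 
(> = start, * = accepting)

start=S0 accept=S0,S1,S2,S3 S0-p->S1 S0-q->S1 S1-p->S2 S1-q->S2 S2-p->S3 S2-q->S3 S3-p->S4 S3-q->S4 S4-p->S4 S4-q->S4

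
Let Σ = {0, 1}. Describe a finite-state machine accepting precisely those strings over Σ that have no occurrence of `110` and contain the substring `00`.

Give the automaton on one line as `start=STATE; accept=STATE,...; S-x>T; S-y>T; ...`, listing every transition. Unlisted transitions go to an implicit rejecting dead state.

Run two small machines in parallel and take their product. One (4 states) tracks partial matches of the forbidden pattern `110`; the other (3 states) tracks whether and how much of `00` has been seen. Each combined state is a pair, one component from each; accept when both components accept. After merging equivalent states the machine shrinks.
        0   1  
>  s0   s1  s2 
   s1   s3  s2 
   s2   s1  s4 
 * s3   s3  s5 
   s4   s4  s4 
 * s5   s3  s6 
 * s6   s4  s6 
(> = start, * = accepting)

start=s0; accept=s3,s5,s6; s0-0>s1; s0-1>s2; s1-0>s3; s1-1>s2; s2-0>s1; s2-1>s4; s3-0>s3; s3-1>s5; s4-0>s4; s4-1>s4; s5-0>s3; s5-1>s6; s6-0>s4; s6-1>s6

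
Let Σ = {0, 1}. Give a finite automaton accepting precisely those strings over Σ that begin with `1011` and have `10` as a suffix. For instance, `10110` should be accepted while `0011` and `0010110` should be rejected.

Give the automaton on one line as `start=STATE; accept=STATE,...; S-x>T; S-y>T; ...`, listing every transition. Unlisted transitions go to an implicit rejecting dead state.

start=A; accept=G; A-0>B; A-1>C; B-0>B; B-1>B; C-0>D; C-1>B; D-0>B; D-1>E; E-0>B; E-1>F; F-0>G; F-1>F; G-0>H; G-1>F; H-0>H; H-1>F

Handle the two conditions separately and then intersect. The first has 6 states tracking whether the input so far still matches the prefix `1011`; the second has 3 states tracking how much of the suffix `10` has currently been matched. A product state is a pair (one from each), accepting exactly when both do. Equivalent product states are then merged.
An 8-state machine:
       0  1 
>  A   B  C 
   B   B  B 
   C   D  B 
   D   B  E 
   E   B  F 
   F   G  F 
 * G   H  F 
   H   H  F 
(> = start, * = accepting)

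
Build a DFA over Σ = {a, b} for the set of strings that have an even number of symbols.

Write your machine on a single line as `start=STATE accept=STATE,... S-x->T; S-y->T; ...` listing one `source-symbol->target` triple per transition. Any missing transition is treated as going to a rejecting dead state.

start=q0; accept=q0; q0-a->q1; q0-b->q1; q1-a->q0; q1-b->q0

Count input length modulo 2: every symbol advances one step around the cycle q0 → q1 → q0. Accept at q0.
With 2 states:
        a   b  
>* q0   q1  q1 
   q1   q0  q0 
(> = start, * = accepting)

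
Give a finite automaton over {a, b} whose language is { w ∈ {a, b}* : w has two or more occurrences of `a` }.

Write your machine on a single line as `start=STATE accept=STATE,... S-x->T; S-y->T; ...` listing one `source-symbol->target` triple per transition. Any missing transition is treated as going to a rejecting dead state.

start=q0; accept=q2,q3; q0-a->q1; q0-b->q0; q1-a->q2; q1-b->q1; q2-a->q3; q2-b->q2; q3-a->q3; q3-b->q3

Only the number of `a`s matters, and only up to 3. Make a chain q0 → q1 → q2 → q3 advanced by each `a` (with q3 absorbing); every other symbol self-loops. The accepting set is {q2, q3}.
        a   b  
>  q0   q1  q0 
   q1   q2  q1 
 * q2   q3  q2 
 * q3   q3  q3 
(> = start, * = accepting)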